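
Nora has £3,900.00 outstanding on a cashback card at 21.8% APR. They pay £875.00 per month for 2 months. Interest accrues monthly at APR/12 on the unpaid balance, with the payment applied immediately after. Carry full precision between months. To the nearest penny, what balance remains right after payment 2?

£2,277.09

Monthly rate r = 21.8%/12 = 1.81667% = 0.0181667.
Each month: B ← B·(1+r) − £875.00.
Month 1: interest £70.85; balance after payment £3,095.85.
Month 2: interest £56.24; balance after payment £2,277.09.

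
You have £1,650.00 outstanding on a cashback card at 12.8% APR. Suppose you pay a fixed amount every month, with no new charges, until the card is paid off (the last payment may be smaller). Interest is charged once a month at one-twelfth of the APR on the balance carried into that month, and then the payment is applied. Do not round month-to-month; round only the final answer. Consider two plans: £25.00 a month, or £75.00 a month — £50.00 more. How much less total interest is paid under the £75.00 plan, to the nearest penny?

Monthly rate r = 12.8%/12 = 1.06667% = 0.0106667.
At £25.00/mo: n = ⌈−ln(1 − rB₀/P)/ln(1+r)⌉ = 115 payments (last £18.49); total interest = total paid − £1,650.00 = £1,218.49.
At £75.00/mo: 26 payments (last £15.54); total interest £240.54.
Interest saved = £1,218.49 − £240.54 = £977.95.

£977.95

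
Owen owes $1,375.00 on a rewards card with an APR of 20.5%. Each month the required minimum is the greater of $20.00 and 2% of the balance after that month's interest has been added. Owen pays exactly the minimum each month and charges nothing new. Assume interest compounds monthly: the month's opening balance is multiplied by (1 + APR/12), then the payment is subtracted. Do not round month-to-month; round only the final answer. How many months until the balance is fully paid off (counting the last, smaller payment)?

211 months

Monthly rate r = 20.5%/12 = 1.70833% = 0.0170833.
While 2% of the post-interest balance exceeds $20.00, each month B ← (B·(1+r))·(1 − 0.02), i.e. B shrinks by the factor (1+r)·0.98 = 0.99674.
This holds for months 1–103. Entering month 104 the balance is $982.45; 2% of the post-interest balance is now below $20.00, so the flat $20.00 minimum applies from here.
From month 104 a fixed $20.00 at rate r clears $982.45 in 108 more payments. Total: 103 + 108 = 211 months.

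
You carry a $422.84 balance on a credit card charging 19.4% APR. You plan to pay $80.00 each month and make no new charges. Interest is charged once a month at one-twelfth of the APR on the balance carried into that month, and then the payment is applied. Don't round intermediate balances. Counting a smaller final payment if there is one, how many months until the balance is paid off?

6 payments

Monthly rate r = 19.4%/12 = 1.61667% = 0.0161667.
Recurrence: B ← B·(1+r) − $80.00.
Month 1: interest $6.84; balance after payment $349.68.
Month 2: interest $5.65; balance after payment $275.33.
Month 3: interest $4.45; balance after payment $199.78.
Month 4: interest $3.23; balance after payment $123.01.
Month 5: interest $1.99; balance after payment $45.00.
Month 6: interest $0.73; balance after payment $0.00.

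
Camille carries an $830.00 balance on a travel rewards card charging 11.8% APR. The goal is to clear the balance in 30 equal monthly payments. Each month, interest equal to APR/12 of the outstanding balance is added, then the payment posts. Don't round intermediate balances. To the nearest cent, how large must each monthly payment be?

$32.08

Monthly rate r = 11.8%/12 = 0.983333% = 0.00983333.
Level-payment amortization: P = B₀·r / (1 − (1+r)^(−n)) = 830.00·0.00983333 / (1 − 1.00983^(−30)).
Denominator 1 − (1+r)^(−30) = 0.254394786.
P = 8.16167 / 0.254394786 ≈ 32.08.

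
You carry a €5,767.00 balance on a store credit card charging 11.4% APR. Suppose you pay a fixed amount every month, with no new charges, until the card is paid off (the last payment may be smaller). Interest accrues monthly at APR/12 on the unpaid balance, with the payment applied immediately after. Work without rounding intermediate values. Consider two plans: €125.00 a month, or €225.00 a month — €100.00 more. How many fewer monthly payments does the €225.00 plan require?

Monthly rate r = 11.4%/12 = 0.95% = 0.0095.
At €125.00/mo: n = ⌈−ln(1 − rB₀/P)/ln(1+r)⌉ = 62 payments (last €0.11); total interest = total paid − €5,767.00 = €1,858.11.
At €225.00/mo: 30 payments (last €115.61); total interest €873.61.
Payments saved = 62 − 30 = 32.

32 fewer payments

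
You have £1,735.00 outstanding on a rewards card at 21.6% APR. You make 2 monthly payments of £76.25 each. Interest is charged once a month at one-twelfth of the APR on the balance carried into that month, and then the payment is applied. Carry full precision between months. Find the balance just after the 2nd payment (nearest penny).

£1,644.15

Monthly rate r = 21.6%/12 = 1.8% = 0.018.
Each month: B ← B·(1+r) − £76.25.
Month 1: interest £31.23; balance after payment £1,689.98.
Month 2: interest £30.42; balance after payment £1,644.15.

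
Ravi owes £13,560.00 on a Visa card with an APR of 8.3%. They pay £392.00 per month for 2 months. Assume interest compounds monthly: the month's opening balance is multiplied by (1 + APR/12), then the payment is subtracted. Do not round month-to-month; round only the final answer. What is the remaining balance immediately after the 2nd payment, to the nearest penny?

Monthly rate r = 8.3%/12 = 0.691667% = 0.00691667.
Each month: B ← B·(1+r) − £392.00.
Month 1: interest £93.79; balance after payment £13,261.79.
Month 2: interest £91.73; balance after payment £12,961.52.

£12,961.52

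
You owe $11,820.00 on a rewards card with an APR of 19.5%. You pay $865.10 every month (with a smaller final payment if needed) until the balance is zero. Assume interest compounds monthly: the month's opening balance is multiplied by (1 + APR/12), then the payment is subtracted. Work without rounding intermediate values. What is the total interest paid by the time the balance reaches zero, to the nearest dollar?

$1,656

Monthly rate r = 19.5%/12 = 1.625% = 0.01625.
Payoff takes n = ⌈−ln(1 − rB₀/P)/ln(1+r)⌉ = ⌈15.575⌉ = 16 payments; the last is $499.31.
Total paid = 15·$865.10 + $499.31 = $13,475.81.
Total interest = total paid − principal = $13,475.81 − $11,820.00 = $1,655.81.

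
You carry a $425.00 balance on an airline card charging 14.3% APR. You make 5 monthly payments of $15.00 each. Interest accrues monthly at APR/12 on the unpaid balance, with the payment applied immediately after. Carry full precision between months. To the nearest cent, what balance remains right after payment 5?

Monthly rate r = 14.3%/12 = 1.19167% = 0.0119167.
Each month: B ← B·(1+r) − $15.00.
Month 1: interest $5.06; balance after payment $415.06.
Month 2: interest $4.95; balance after payment $405.01.
Month 3: interest $4.83; balance after payment $394.84.
Month 4: interest $4.71; balance after payment $384.54.
Month 5: interest $4.58; balance after payment $374.12.

$374.12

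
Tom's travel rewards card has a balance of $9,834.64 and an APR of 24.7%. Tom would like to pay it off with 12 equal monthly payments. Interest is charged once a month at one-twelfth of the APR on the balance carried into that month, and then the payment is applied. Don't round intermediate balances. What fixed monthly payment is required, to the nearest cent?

$933.29

Monthly rate r = 24.7%/12 = 2.05833% = 0.0205833.
Level-payment amortization: P = B₀·r / (1 − (1+r)^(−n)) = 9834.64·0.0205833 / (1 − 1.02058^(−12)).
Denominator 1 − (1+r)^(−12) = 0.21689799.
P = 202.43 / 0.21689799 ≈ 933.29.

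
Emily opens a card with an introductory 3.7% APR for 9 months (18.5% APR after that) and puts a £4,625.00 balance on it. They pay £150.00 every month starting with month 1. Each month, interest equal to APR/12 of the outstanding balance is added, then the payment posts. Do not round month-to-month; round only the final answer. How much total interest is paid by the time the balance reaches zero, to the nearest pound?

£922

Promo months 1–9 at r₀ = 3.7%/12 = 0.00308333; months 10+ at r₁ = 18.5%/12 = 0.0154167.
After month 9: iterate B ← B·(1+r₀) − £150.00 for 9 months → £3,388.17.
Then at r₁ with £150.00/mo: n₂ = −ln(1 − r₁·B/P)/ln(1+r₁) ≈ 27.98 → 28 more payments.
Total paid = 36·£150.00 + £146.96 = £5,546.96; interest = £5,546.96 − £4,625.00 = £921.96.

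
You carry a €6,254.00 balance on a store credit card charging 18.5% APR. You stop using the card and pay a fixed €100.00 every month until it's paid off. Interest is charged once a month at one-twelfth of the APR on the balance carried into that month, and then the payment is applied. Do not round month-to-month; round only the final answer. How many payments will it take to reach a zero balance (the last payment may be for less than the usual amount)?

218 payments

Monthly rate r = 18.5%/12 = 1.54167% = 0.0154167.
Recurrence: B ← B·(1+r) − €100.00.
Month 1: interest €96.42; balance after payment €6,250.42.
Month 2: interest €96.36; balance after payment €6,246.78.
Closed form: n = −ln(1 − rB₀/P)/ln(1+r) = −ln(0.035842)/ln(1.01542) ≈ 217.572, so the balance reaches zero during payment 218.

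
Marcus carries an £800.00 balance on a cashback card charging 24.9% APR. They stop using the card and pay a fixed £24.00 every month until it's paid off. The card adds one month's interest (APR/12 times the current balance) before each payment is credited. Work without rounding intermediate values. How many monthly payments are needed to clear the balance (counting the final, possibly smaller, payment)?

58 payments

Monthly rate r = 24.9%/12 = 2.075% = 0.02075.
Recurrence: B ← B·(1+r) − £24.00.
Month 1: interest £16.60; balance after payment £792.60.
Month 2: interest £16.45; balance after payment £785.05.
Closed form: n = −ln(1 − rB₀/P)/ln(1+r) = −ln(0.30833)/ln(1.02075) ≈ 57.289, so the balance reaches zero during payment 58.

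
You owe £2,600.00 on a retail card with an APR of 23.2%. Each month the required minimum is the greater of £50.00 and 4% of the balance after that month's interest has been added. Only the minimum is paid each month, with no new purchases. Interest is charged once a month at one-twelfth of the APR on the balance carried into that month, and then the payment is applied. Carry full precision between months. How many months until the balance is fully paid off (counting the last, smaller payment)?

Monthly rate r = 23.2%/12 = 1.93333% = 0.0193333.
While 4% of the post-interest balance exceeds £50.00, each month B ← (B·(1+r))·(1 − 0.04), i.e. B shrinks by the factor (1+r)·0.96 = 0.97856.
This holds for months 1–35. Entering month 36 the balance is £1,217.68; 4% of the post-interest balance is now below £50.00, so the flat £50.00 minimum applies from here.
From month 36 a fixed £50.00 at rate r clears £1,217.68 in 34 more payments. Total: 35 + 34 = 69 months.

69 months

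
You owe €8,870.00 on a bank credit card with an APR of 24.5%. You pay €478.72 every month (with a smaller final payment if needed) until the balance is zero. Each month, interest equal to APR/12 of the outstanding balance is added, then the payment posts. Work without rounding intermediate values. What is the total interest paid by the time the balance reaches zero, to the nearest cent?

Monthly rate r = 24.5%/12 = 2.04167% = 0.0204167.
Payoff takes n = ⌈−ln(1 − rB₀/P)/ln(1+r)⌉ = ⌈23.516⌉ = 24 payments; the last is €248.26.
Total paid = 23·€478.72 + €248.26 = €11,258.82.
Total interest = total paid − principal = €11,258.82 − €8,870.00 = €2,388.82.

€2,388.82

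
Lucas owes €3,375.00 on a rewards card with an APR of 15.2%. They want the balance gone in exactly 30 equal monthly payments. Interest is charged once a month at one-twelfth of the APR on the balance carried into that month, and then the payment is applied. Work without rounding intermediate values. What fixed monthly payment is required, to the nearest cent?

€135.93

Monthly rate r = 15.2%/12 = 1.26667% = 0.0126667.
Level-payment amortization: P = B₀·r / (1 − (1+r)^(−n)) = 3375.00·0.0126667 / (1 − 1.01267^(−30)).
Denominator 1 − (1+r)^(−30) = 0.314504583.
P = 42.75 / 0.314504583 ≈ 135.93.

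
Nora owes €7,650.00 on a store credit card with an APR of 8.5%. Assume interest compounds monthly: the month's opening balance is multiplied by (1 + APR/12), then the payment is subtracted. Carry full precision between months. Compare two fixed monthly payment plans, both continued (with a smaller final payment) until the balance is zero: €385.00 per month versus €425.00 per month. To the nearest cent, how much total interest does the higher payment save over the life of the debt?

Monthly rate r = 8.5%/12 = 0.708333% = 0.00708333.
At €385.00/mo: n = ⌈−ln(1 − rB₀/P)/ln(1+r)⌉ = 22 payments (last €189.39); total interest = total paid − €7,650.00 = €624.39.
At €425.00/mo: 20 payments (last €137.84); total interest €562.84.
Interest saved = €624.39 − €562.84 = €61.55.

€61.55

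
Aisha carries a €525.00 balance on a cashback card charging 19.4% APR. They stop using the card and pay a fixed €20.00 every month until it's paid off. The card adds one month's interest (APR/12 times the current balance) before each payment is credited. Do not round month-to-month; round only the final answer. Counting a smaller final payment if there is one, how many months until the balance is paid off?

35 payments

Monthly rate r = 19.4%/12 = 1.61667% = 0.0161667.
Recurrence: B ← B·(1+r) − €20.00.
Month 1: interest €8.49; balance after payment €513.49.
Month 2: interest €8.30; balance after payment €501.79.
Closed form: n = −ln(1 − rB₀/P)/ln(1+r) = −ln(0.57563)/ln(1.01617) ≈ 34.438, so the balance reaches zero during payment 35.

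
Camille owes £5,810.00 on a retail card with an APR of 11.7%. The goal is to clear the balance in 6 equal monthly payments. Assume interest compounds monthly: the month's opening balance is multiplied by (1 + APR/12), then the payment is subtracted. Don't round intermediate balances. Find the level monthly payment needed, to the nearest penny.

Monthly rate r = 11.7%/12 = 0.975% = 0.00975.
Level-payment amortization: P = B₀·r / (1 − (1+r)^(−n)) = 5810.00·0.00975 / (1 − 1.00975^(−6)).
Denominator 1 − (1+r)^(−6) = 0.0565544748.
P = 56.6475 / 0.0565544748 ≈ 1001.64.

£1,001.64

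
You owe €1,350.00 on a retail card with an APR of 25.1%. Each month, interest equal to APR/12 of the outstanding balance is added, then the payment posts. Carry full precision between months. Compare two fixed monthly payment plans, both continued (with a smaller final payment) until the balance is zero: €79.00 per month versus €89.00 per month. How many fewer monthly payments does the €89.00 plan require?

Monthly rate r = 25.1%/12 = 2.09167% = 0.0209167.
At €79.00/mo: n = ⌈−ln(1 − rB₀/P)/ln(1+r)⌉ = 22 payments (last €29.08); total interest = total paid − €1,350.00 = €338.08.
At €89.00/mo: 19 payments (last €39.12); total interest €291.12.
Payments saved = 22 − 19 = 3.

3 fewer payments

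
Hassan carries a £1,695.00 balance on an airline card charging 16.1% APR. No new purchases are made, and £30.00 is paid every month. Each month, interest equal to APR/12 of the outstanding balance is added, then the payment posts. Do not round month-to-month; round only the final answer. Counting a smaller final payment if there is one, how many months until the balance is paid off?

Monthly rate r = 16.1%/12 = 1.34167% = 0.0134167.
Recurrence: B ← B·(1+r) − £30.00.
Month 1: interest £22.74; balance after payment £1,687.74.
Month 2: interest £22.64; balance after payment £1,680.39.
Closed form: n = −ln(1 − rB₀/P)/ln(1+r) = −ln(0.24196)/ln(1.01342) ≈ 106.471, so the balance reaches zero during payment 107.

107 payments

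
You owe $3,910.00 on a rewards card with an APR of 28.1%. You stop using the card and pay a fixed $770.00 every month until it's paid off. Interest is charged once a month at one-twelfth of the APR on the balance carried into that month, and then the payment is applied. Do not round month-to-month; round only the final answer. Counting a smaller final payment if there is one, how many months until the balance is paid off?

6 payments

Monthly rate r = 28.1%/12 = 2.34167% = 0.0234167.
Recurrence: B ← B·(1+r) − $770.00.
Month 1: interest $91.56; balance after payment $3,231.56.
Month 2: interest $75.67; balance after payment $2,537.23.
Month 3: interest $59.41; balance after payment $1,826.65.
Month 4: interest $42.77; balance after payment $1,099.42.
Month 5: interest $25.74; balance after payment $355.16.
Month 6: interest $8.32; balance after payment $0.00.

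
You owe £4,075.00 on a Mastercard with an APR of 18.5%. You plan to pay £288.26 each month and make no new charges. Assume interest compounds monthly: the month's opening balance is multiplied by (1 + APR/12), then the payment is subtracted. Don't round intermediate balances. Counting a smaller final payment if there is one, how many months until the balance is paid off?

17 payments

Monthly rate r = 18.5%/12 = 1.54167% = 0.0154167.
Recurrence: B ← B·(1+r) − £288.26.
Month 1: interest £62.82; balance after payment £3,849.56.
Month 2: interest £59.35; balance after payment £3,620.65.
Closed form: n = −ln(1 − rB₀/P)/ln(1+r) = −ln(0.78206)/ln(1.01542) ≈ 16.068, so the balance reaches zero during payment 17.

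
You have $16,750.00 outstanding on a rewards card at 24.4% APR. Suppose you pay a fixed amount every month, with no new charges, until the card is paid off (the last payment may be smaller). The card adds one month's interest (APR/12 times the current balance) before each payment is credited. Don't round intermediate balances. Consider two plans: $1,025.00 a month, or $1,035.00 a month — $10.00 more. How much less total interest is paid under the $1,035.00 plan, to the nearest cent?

$45.11

Monthly rate r = 24.4%/12 = 2.03333% = 0.0203333.
At $1,025.00/mo: n = ⌈−ln(1 − rB₀/P)/ln(1+r)⌉ = 21 payments (last $66.49); total interest = total paid − $16,750.00 = $3,816.49.
At $1,035.00/mo: 20 payments (last $856.38); total interest $3,771.38.
Interest saved = $3,816.49 − $3,771.38 = $45.11.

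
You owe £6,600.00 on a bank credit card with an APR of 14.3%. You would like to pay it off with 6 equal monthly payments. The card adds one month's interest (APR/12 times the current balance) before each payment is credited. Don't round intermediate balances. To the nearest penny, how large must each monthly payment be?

Monthly rate r = 14.3%/12 = 1.19167% = 0.0119167.
Level-payment amortization: P = B₀·r / (1 − (1+r)^(−n)) = 6600.00·0.0119167 / (1 − 1.01192^(−6)).
Denominator 1 − (1+r)^(−6) = 0.0686101385.
P = 78.65 / 0.0686101385 ≈ 1146.33.

£1,146.33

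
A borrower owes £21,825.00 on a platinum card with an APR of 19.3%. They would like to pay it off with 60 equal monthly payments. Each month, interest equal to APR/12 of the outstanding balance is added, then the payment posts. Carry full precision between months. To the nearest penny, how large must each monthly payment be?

Monthly rate r = 19.3%/12 = 1.60833% = 0.0160833.
Level-payment amortization: P = B₀·r / (1 − (1+r)^(−n)) = 21825.00·0.0160833 / (1 − 1.01608^(−60)).
Denominator 1 − (1+r)^(−60) = 0.616080356.
P = 351.019 / 0.616080356 ≈ 569.76.

£569.76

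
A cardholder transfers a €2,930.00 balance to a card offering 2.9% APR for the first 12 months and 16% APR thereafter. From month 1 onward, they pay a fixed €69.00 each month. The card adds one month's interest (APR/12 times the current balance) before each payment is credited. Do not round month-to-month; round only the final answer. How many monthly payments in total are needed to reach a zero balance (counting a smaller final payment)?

Promo months 1–12 at r₀ = 2.9%/12 = 0.00241667; months 13+ at r₁ = 16%/12 = 0.0133333.
After month 12: iterate B ← B·(1+r₀) − €69.00 for 12 months → €2,177.01.
Then at r₁ with €69.00/mo: n₂ = −ln(1 − r₁·B/P)/ln(1+r₁) ≈ 41.21 → 42 more payments.

54 months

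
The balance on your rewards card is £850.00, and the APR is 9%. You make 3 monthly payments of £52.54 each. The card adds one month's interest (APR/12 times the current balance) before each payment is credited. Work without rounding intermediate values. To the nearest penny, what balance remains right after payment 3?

Monthly rate r = 9%/12 = 0.75% = 0.0075.
Each month: B ← B·(1+r) − £52.54.
Month 1: interest £6.38; balance after payment £803.84.
Month 2: interest £6.03; balance after payment £757.32.
Month 3: interest £5.68; balance after payment £710.46.

£710.46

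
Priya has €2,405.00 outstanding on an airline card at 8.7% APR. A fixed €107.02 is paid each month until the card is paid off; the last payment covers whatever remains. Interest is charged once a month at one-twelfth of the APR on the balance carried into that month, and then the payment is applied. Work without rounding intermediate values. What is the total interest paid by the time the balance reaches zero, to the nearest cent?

€229.79

Monthly rate r = 8.7%/12 = 0.725% = 0.00725.
Payoff takes n = ⌈−ln(1 − rB₀/P)/ln(1+r)⌉ = ⌈24.619⌉ = 25 payments; the last is €66.31.
Total paid = 24·€107.02 + €66.31 = €2,634.79.
Total interest = total paid − principal = €2,634.79 − €2,405.00 = €229.79.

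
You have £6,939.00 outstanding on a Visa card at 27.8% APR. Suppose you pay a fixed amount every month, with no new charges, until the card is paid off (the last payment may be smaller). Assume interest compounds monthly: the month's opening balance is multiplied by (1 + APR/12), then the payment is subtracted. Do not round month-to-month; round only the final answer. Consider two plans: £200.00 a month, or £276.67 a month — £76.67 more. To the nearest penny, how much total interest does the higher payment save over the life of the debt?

Monthly rate r = 27.8%/12 = 2.31667% = 0.0231667.
At £200.00/mo: n = ⌈−ln(1 − rB₀/P)/ln(1+r)⌉ = 72 payments (last £21.04); total interest = total paid − £6,939.00 = £7,282.04.
At £276.67/mo: 38 payments (last £272.66); total interest £3,570.45.
Interest saved = £7,282.04 − £3,570.45 = £3,711.59.

£3,711.59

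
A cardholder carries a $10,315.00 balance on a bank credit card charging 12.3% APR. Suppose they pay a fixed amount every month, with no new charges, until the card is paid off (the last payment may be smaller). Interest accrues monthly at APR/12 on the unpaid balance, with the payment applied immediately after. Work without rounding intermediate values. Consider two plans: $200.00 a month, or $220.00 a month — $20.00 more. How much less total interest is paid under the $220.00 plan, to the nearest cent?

$619.40

Monthly rate r = 12.3%/12 = 1.025% = 0.01025.
At $200.00/mo: n = ⌈−ln(1 − rB₀/P)/ln(1+r)⌉ = 74 payments (last $151.20); total interest = total paid − $10,315.00 = $4,436.20.
At $220.00/mo: 65 payments (last $51.80); total interest $3,816.80.
Interest saved = $4,436.20 − $3,816.80 = $619.40.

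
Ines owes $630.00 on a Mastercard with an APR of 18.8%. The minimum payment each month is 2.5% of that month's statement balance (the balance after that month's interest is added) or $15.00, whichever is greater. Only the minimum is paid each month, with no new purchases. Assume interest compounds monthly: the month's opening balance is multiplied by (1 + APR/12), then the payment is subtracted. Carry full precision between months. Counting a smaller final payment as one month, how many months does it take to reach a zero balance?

69 months

Monthly rate r = 18.8%/12 = 1.56667% = 0.0156667.
While 2.5% of the post-interest balance exceeds $15.00, each month B ← (B·(1+r))·(1 − 0.025), i.e. B shrinks by the factor (1+r)·0.975 = 0.99028.
This holds for months 1–7. Entering month 8 the balance is $588.34; 2.5% of the post-interest balance is now below $15.00, so the flat $15.00 minimum applies from here.
From month 8 a fixed $15.00 at rate r clears $588.34 in 62 more payments. Total: 7 + 62 = 69 months.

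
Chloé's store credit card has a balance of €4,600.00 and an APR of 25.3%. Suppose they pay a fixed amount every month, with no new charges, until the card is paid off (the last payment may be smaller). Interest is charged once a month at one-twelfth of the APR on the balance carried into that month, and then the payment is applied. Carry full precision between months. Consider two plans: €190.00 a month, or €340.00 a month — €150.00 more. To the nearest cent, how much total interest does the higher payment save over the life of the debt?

Monthly rate r = 25.3%/12 = 2.10833% = 0.0210833.
At €190.00/mo: n = ⌈−ln(1 − rB₀/P)/ln(1+r)⌉ = 35 payments (last €44.65); total interest = total paid − €4,600.00 = €1,904.65.
At €340.00/mo: 17 payments (last €32.72); total interest €872.72.
Interest saved = €1,904.65 − €872.72 = €1,031.93.

€1,031.93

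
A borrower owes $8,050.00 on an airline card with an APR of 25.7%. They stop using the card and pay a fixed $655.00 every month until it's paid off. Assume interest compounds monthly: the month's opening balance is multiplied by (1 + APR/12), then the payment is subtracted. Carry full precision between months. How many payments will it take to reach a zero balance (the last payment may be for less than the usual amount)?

15 payments

Monthly rate r = 25.7%/12 = 2.14167% = 0.0214167.
Recurrence: B ← B·(1+r) − $655.00.
Month 1: interest $172.40; balance after payment $7,567.40.
Month 2: interest $162.07; balance after payment $7,074.47.
Closed form: n = −ln(1 − rB₀/P)/ln(1+r) = −ln(0.73679)/ln(1.02142) ≈ 14.415, so the balance reaches zero during payment 15.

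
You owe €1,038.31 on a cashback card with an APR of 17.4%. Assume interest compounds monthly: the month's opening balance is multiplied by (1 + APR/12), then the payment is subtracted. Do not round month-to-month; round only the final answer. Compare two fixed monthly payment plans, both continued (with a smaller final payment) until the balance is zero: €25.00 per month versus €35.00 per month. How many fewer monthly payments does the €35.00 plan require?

Monthly rate r = 17.4%/12 = 1.45% = 0.0145.
At €25.00/mo: n = ⌈−ln(1 − rB₀/P)/ln(1+r)⌉ = 65 payments (last €0.91); total interest = total paid − €1,038.31 = €562.60.
At €35.00/mo: 40 payments (last €2.34); total interest €329.03.
Payments saved = 65 − 40 = 25.

25 fewer payments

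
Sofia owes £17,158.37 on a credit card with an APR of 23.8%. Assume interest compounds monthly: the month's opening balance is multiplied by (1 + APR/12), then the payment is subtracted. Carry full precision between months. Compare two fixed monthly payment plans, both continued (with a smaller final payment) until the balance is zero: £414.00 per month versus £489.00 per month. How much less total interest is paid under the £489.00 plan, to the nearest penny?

£6,741.11

Monthly rate r = 23.8%/12 = 1.98333% = 0.0198333.
At £414.00/mo: n = ⌈−ln(1 − rB₀/P)/ln(1+r)⌉ = 88 payments (last £366.28); total interest = total paid − £17,158.37 = £19,225.91.
At £489.00/mo: 61 payments (last £303.17); total interest £12,484.80.
Interest saved = £19,225.91 − £12,484.80 = £6,741.11.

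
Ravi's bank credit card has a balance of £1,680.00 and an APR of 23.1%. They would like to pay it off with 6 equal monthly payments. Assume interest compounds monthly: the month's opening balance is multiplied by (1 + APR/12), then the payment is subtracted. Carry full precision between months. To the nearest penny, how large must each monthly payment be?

£299.16

Monthly rate r = 23.1%/12 = 1.925% = 0.01925.
Level-payment amortization: P = B₀·r / (1 − (1+r)^(−n)) = 1680.00·0.01925 / (1 − 1.01925^(−6)).
Denominator 1 − (1+r)^(−6) = 0.108100995.
P = 32.34 / 0.108100995 ≈ 299.16.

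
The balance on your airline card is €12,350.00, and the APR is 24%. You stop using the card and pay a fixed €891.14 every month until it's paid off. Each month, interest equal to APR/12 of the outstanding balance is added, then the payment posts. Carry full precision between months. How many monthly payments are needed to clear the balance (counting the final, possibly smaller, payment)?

17 payments

Monthly rate r = 24%/12 = 2% = 0.02.
Recurrence: B ← B·(1+r) − €891.14.
Month 1: interest €247.00; balance after payment €11,705.86.
Month 2: interest €234.12; balance after payment €11,048.84.
Closed form: n = −ln(1 − rB₀/P)/ln(1+r) = −ln(0.72283)/ln(1.02) ≈ 16.391, so the balance reaches zero during payment 17.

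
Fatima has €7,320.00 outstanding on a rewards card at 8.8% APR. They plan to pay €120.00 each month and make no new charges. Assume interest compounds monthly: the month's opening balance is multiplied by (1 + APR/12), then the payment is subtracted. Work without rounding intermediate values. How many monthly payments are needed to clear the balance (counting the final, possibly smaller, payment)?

82 months

Monthly rate r = 8.8%/12 = 0.733333% = 0.00733333.
Recurrence: B ← B·(1+r) − €120.00.
Month 1: interest €53.68; balance after payment €7,253.68.
Month 2: interest €53.19; balance after payment €7,186.87.
Closed form: n = −ln(1 − rB₀/P)/ln(1+r) = −ln(0.55267)/ln(1.00733) ≈ 81.160, so the balance reaches zero during payment 82.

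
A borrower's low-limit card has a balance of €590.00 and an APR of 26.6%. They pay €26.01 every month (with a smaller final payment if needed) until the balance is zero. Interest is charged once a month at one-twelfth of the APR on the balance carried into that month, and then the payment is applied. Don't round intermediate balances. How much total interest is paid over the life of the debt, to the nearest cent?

€239.05

Monthly rate r = 26.6%/12 = 2.21667% = 0.0221667.
Payoff takes n = ⌈−ln(1 − rB₀/P)/ln(1+r)⌉ = ⌈31.873⌉ = 32 payments; the last is €22.74.
Total paid = 31·€26.01 + €22.74 = €829.05.
Total interest = total paid − principal = €829.05 − €590.00 = €239.05.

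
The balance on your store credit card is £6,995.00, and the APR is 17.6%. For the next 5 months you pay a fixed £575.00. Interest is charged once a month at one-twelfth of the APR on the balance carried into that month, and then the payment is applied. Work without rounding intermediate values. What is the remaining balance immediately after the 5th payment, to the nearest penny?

£4,562.66

Monthly rate r = 17.6%/12 = 1.46667% = 0.0146667.
Each month: B ← B·(1+r) − £575.00.
Month 1: interest £102.59; balance after payment £6,522.59.
Month 2: interest £95.66; balance after payment £6,043.26.
Month 3: interest £88.63; balance after payment £5,556.89.
Month 4: interest £81.50; balance after payment £5,063.39.
Month 5: interest £74.26; balance after payment £4,562.66.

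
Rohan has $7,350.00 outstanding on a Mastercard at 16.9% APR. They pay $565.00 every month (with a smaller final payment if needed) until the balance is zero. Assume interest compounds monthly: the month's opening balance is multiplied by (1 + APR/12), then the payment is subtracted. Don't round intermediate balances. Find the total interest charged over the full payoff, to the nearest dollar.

$827

Monthly rate r = 16.9%/12 = 1.40833% = 0.0140833.
Payoff takes n = ⌈−ln(1 − rB₀/P)/ln(1+r)⌉ = ⌈14.470⌉ = 15 payments; the last is $266.80.
Total paid = 14·$565.00 + $266.80 = $8,176.80.
Total interest = total paid − principal = $8,176.80 − $7,350.00 = $826.80.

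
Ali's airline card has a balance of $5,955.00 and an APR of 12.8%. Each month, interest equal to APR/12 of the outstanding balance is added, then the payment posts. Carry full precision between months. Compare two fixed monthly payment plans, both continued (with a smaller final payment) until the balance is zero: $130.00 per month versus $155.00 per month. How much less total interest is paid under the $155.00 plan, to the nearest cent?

Monthly rate r = 12.8%/12 = 1.06667% = 0.0106667.
At $130.00/mo: n = ⌈−ln(1 − rB₀/P)/ln(1+r)⌉ = 64 payments (last $26.97); total interest = total paid − $5,955.00 = $2,261.97.
At $155.00/mo: 50 payments (last $108.36); total interest $1,748.36.
Interest saved = $2,261.97 − $1,748.36 = $513.61.

$513.61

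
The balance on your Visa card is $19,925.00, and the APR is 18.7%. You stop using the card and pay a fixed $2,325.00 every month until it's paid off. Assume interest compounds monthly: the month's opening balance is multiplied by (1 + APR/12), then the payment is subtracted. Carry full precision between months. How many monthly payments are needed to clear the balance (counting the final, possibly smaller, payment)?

10 payments

Monthly rate r = 18.7%/12 = 1.55833% = 0.0155833.
Recurrence: B ← B·(1+r) − $2,325.00.
Month 1: interest $310.50; balance after payment $17,910.50.
Month 2: interest $279.11; balance after payment $15,864.60.
Closed form: n = −ln(1 − rB₀/P)/ln(1+r) = −ln(0.86645)/ln(1.01558) ≈ 9.270, so the balance reaches zero during payment 10.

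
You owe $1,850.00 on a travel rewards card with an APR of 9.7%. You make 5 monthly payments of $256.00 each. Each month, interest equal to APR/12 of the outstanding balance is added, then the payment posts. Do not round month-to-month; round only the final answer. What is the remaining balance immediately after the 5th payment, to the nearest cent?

Monthly rate r = 9.7%/12 = 0.808333% = 0.00808333.
Each month: B ← B·(1+r) − $256.00.
Month 1: interest $14.95; balance after payment $1,608.95.
Month 2: interest $13.01; balance after payment $1,365.96.
Month 3: interest $11.04; balance after payment $1,121.00.
Month 4: interest $9.06; balance after payment $874.06.
Month 5: interest $7.07; balance after payment $625.13.

$625.13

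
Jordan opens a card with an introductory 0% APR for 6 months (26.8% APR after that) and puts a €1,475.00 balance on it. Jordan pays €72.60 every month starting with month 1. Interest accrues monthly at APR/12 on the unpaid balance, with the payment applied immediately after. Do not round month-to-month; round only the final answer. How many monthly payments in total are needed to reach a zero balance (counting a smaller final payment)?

Promo months 1–6 at r₀ = 0%/12 = 0; months 7+ at r₁ = 26.8%/12 = 0.0223333.
After month 6 (no interest yet): B = €1,475.00 − 6·€72.60 = €1,039.40.
Then at r₁ with €72.60/mo: n₂ = −ln(1 − r₁·B/P)/ln(1+r₁) ≈ 17.44 → 18 more payments.

24 payments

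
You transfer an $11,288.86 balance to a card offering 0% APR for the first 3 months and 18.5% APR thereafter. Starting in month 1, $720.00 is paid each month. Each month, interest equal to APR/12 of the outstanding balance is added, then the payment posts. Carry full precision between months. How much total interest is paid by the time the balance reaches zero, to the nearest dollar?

Promo months 1–3 at r₀ = 0%/12 = 0; months 4+ at r₁ = 18.5%/12 = 0.0154167.
After month 3 (no interest yet): B = $11,288.86 − 3·$720.00 = $9,128.86.
Then at r₁ with $720.00/mo: n₂ = −ln(1 − r₁·B/P)/ln(1+r₁) ≈ 14.22 → 15 more payments.
Total paid = 17·$720.00 + $156.59 = $12,396.59; interest = $12,396.59 − $11,288.86 = $1,107.73.

$1,108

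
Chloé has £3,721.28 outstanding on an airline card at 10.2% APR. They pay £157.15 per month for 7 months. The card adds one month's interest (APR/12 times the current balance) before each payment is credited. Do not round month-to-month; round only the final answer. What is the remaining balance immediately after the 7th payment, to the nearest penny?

£2,819.92

Monthly rate r = 10.2%/12 = 0.85% = 0.0085.
Each month: B ← B·(1+r) − £157.15.
Month 1: interest £31.63; balance after payment £3,595.76.
Month 2: interest £30.56; balance after payment £3,469.17.
Month 3: interest £29.49; balance after payment £3,341.51.
Month 4: interest £28.40; balance after payment £3,212.77.
Month 5: interest £27.31; balance after payment £3,082.92.
Month 6: interest £26.20; balance after payment £2,951.98.
Month 7: interest £25.09; balance after payment £2,819.92.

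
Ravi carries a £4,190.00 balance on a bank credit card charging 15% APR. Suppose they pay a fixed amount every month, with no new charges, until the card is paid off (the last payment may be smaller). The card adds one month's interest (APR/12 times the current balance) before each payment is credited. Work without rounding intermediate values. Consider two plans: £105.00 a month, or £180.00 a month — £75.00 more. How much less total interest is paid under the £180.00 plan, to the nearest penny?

£856.09

Monthly rate r = 15%/12 = 1.25% = 0.0125.
At £105.00/mo: n = ⌈−ln(1 − rB₀/P)/ln(1+r)⌉ = 56 payments (last £63.81); total interest = total paid − £4,190.00 = £1,648.81.
At £180.00/mo: 28 payments (last £122.72); total interest £792.72.
Interest saved = £1,648.81 − £792.72 = £856.09.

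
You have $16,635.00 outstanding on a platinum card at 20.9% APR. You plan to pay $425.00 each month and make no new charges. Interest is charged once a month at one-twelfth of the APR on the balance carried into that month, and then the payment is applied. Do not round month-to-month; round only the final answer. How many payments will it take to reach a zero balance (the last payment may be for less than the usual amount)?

67 payments

Monthly rate r = 20.9%/12 = 1.74167% = 0.0174167.
Recurrence: B ← B·(1+r) − $425.00.
Month 1: interest $289.73; balance after payment $16,499.73.
Month 2: interest $287.37; balance after payment $16,362.10.
Closed form: n = −ln(1 − rB₀/P)/ln(1+r) = −ln(0.31829)/ln(1.01742) ≈ 66.300, so the balance reaches zero during payment 67.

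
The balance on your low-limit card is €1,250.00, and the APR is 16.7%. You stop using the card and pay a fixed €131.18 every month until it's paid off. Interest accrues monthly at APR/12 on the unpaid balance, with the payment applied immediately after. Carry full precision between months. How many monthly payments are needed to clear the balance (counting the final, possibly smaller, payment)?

Monthly rate r = 16.7%/12 = 1.39167% = 0.0139167.
Recurrence: B ← B·(1+r) − €131.18.
Month 1: interest €17.40; balance after payment €1,136.22.
Month 2: interest €15.81; balance after payment €1,020.85.
Closed form: n = −ln(1 − rB₀/P)/ln(1+r) = −ln(0.86739)/ln(1.01392) ≈ 10.294, so the balance reaches zero during payment 11.

11 months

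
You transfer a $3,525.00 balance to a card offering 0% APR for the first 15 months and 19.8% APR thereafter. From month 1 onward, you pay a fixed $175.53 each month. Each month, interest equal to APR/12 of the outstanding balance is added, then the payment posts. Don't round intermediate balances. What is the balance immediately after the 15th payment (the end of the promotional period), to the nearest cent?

$892.05

Promo months 1–15 at r₀ = 0%/12 = 0; months 16+ at r₁ = 19.8%/12 = 0.0165.
After month 15 (no interest yet): B = $3,525.00 − 15·$175.53 = $892.05.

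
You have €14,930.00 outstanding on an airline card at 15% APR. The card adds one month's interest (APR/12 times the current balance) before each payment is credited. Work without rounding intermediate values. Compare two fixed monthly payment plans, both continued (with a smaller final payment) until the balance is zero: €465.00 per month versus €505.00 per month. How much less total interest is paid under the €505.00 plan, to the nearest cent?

€451.50

Monthly rate r = 15%/12 = 1.25% = 0.0125.
At €465.00/mo: n = ⌈−ln(1 − rB₀/P)/ln(1+r)⌉ = 42 payments (last €140.79); total interest = total paid − €14,930.00 = €4,275.79.
At €505.00/mo: 38 payments (last €69.29); total interest €3,824.29.
Interest saved = €4,275.79 − €3,824.29 = €451.50.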